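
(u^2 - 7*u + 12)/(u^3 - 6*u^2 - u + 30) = (u - 4)/(u^2 - 3*u - 10)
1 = 1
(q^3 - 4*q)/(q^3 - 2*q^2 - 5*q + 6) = q*(q - 2)/(q^2 - 4*q + 3)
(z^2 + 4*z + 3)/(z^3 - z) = (z + 3)/(z*(z - 1))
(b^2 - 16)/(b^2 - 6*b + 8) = (b + 4)/(b - 2)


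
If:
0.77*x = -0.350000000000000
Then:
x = -0.45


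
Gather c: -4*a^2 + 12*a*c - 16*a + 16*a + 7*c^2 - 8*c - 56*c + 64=-4*a^2 + 7*c^2 + c*(12*a - 64) + 64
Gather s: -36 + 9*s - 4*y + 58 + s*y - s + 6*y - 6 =s*(y + 8) + 2*y + 16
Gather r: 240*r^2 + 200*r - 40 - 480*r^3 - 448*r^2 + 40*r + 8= -480*r^3 - 208*r^2 + 240*r - 32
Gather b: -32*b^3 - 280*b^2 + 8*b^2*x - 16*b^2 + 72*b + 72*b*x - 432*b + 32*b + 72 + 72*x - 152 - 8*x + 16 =-32*b^3 + b^2*(8*x - 296) + b*(72*x - 328) + 64*x - 64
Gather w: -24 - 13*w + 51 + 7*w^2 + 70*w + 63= 7*w^2 + 57*w + 90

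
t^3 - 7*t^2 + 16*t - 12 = (t - 3)*(t - 2)^2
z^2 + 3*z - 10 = (z - 2)*(z + 5)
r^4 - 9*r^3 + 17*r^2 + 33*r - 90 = (r - 5)*(r - 3)^2*(r + 2)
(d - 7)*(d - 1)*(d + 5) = d^3 - 3*d^2 - 33*d + 35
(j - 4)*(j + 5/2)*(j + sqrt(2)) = j^3 - 3*j^2/2 + sqrt(2)*j^2 - 10*j - 3*sqrt(2)*j/2 - 10*sqrt(2)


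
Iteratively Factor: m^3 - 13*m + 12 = (m + 4)*(m^2 - 4*m + 3) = (m - 3)*(m + 4)*(m - 1)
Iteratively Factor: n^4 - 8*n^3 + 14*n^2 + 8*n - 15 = (n - 5)*(n^3 - 3*n^2 - n + 3) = (n - 5)*(n - 1)*(n^2 - 2*n - 3) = (n - 5)*(n - 3)*(n - 1)*(n + 1)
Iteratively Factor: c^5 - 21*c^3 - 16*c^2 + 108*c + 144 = (c - 3)*(c^4 + 3*c^3 - 12*c^2 - 52*c - 48) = (c - 3)*(c + 3)*(c^3 - 12*c - 16) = (c - 4)*(c - 3)*(c + 3)*(c^2 + 4*c + 4) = (c - 4)*(c - 3)*(c + 2)*(c + 3)*(c + 2)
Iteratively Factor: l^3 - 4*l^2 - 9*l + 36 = (l - 4)*(l^2 - 9) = (l - 4)*(l + 3)*(l - 3)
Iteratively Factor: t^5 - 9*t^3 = (t - 3)*(t^4 + 3*t^3) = t*(t - 3)*(t^3 + 3*t^2) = t^2*(t - 3)*(t^2 + 3*t) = t^3*(t - 3)*(t + 3)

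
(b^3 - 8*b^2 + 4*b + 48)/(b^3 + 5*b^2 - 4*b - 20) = (b^2 - 10*b + 24)/(b^2 + 3*b - 10)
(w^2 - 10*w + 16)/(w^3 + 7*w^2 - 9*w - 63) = (w^2 - 10*w + 16)/(w^3 + 7*w^2 - 9*w - 63)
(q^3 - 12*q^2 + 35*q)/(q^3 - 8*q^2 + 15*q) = (q - 7)/(q - 3)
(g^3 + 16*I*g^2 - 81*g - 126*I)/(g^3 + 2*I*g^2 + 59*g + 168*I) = (g + 6*I)/(g - 8*I)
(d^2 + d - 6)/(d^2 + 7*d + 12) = (d - 2)/(d + 4)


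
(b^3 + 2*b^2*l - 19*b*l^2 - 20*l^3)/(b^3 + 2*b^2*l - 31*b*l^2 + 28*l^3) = (b^2 + 6*b*l + 5*l^2)/(b^2 + 6*b*l - 7*l^2)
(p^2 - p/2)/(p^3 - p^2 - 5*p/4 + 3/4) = 2*p/(2*p^2 - p - 3)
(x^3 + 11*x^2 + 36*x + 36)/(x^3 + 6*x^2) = 1 + 5/x + 6/x^2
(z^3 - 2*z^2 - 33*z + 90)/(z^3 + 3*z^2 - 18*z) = (z - 5)/z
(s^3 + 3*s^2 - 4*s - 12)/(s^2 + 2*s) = s + 1 - 6/s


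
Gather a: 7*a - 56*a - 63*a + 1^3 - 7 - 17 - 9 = -112*a - 32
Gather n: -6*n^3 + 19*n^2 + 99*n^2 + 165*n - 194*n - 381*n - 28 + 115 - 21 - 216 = -6*n^3 + 118*n^2 - 410*n - 150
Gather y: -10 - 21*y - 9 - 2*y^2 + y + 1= -2*y^2 - 20*y - 18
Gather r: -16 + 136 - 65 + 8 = 63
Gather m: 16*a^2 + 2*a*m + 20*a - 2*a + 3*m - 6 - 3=16*a^2 + 18*a + m*(2*a + 3) - 9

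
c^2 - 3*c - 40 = (c - 8)*(c + 5)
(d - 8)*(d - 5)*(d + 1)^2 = d^4 - 11*d^3 + 15*d^2 + 67*d + 40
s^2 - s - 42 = (s - 7)*(s + 6)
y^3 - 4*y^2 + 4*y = y*(y - 2)^2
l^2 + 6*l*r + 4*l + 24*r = (l + 4)*(l + 6*r)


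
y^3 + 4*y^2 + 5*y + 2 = (y + 1)^2*(y + 2)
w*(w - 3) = w^2 - 3*w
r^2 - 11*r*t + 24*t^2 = (r - 8*t)*(r - 3*t)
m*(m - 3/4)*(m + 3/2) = m^3 + 3*m^2/4 - 9*m/8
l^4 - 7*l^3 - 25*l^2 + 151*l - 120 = (l - 8)*(l - 3)*(l - 1)*(l + 5)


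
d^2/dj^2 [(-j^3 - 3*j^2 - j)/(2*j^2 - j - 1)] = 2*(-13*j^3 - 21*j^2 - 9*j - 2)/(8*j^6 - 12*j^5 - 6*j^4 + 11*j^3 + 3*j^2 - 3*j - 1)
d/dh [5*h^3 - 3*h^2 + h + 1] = 15*h^2 - 6*h + 1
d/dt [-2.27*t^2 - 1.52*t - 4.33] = -4.54*t - 1.52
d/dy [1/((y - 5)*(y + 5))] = -2*y/(y^4 - 50*y^2 + 625)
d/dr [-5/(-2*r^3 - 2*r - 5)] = 10*(-3*r^2 - 1)/(2*r^3 + 2*r + 5)^2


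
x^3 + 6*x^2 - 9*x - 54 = (x - 3)*(x + 3)*(x + 6)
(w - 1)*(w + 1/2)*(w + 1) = w^3 + w^2/2 - w - 1/2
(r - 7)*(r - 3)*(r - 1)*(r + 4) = r^4 - 7*r^3 - 13*r^2 + 103*r - 84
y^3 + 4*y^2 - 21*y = y*(y - 3)*(y + 7)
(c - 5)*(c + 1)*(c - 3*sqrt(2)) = c^3 - 3*sqrt(2)*c^2 - 4*c^2 - 5*c + 12*sqrt(2)*c + 15*sqrt(2)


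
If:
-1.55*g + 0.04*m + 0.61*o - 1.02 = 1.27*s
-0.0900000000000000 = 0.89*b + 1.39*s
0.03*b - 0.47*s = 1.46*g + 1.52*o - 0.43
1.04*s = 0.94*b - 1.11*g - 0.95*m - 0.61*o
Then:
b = -1.56179775280899*s - 0.101123595505618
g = -0.729518526207816*s - 0.398458611525144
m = -2.01930836036006*s - 0.0606112891410974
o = 0.360686260315225*s + 0.66362885852733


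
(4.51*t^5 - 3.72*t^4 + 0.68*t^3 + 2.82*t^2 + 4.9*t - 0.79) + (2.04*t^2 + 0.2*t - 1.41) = 4.51*t^5 - 3.72*t^4 + 0.68*t^3 + 4.86*t^2 + 5.1*t - 2.2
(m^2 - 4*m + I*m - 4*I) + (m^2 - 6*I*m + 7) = 2*m^2 - 4*m - 5*I*m + 7 - 4*I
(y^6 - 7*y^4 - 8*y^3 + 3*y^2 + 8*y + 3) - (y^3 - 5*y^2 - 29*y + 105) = y^6 - 7*y^4 - 9*y^3 + 8*y^2 + 37*y - 102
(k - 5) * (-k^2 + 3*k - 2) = -k^3 + 8*k^2 - 17*k + 10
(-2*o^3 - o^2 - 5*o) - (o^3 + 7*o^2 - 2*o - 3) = -3*o^3 - 8*o^2 - 3*o + 3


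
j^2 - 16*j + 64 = (j - 8)^2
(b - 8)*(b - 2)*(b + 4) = b^3 - 6*b^2 - 24*b + 64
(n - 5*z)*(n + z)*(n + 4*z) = n^3 - 21*n*z^2 - 20*z^3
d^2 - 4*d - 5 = (d - 5)*(d + 1)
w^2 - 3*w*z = w*(w - 3*z)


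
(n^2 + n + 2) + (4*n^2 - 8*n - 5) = 5*n^2 - 7*n - 3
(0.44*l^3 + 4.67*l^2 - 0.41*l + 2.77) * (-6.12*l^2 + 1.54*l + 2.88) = -2.6928*l^5 - 27.9028*l^4 + 10.9682*l^3 - 4.1342*l^2 + 3.085*l + 7.9776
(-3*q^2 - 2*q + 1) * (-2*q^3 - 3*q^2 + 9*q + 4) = 6*q^5 + 13*q^4 - 23*q^3 - 33*q^2 + q + 4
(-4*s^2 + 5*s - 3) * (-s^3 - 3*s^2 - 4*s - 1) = 4*s^5 + 7*s^4 + 4*s^3 - 7*s^2 + 7*s + 3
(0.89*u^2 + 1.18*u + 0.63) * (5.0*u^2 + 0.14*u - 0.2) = 4.45*u^4 + 6.0246*u^3 + 3.1372*u^2 - 0.1478*u - 0.126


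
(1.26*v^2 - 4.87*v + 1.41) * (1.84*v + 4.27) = 2.3184*v^3 - 3.5806*v^2 - 18.2005*v + 6.0207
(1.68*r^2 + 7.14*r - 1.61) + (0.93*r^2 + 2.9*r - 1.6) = 2.61*r^2 + 10.04*r - 3.21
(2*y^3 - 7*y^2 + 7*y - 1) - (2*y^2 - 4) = 2*y^3 - 9*y^2 + 7*y + 3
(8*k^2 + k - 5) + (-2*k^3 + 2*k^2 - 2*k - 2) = -2*k^3 + 10*k^2 - k - 7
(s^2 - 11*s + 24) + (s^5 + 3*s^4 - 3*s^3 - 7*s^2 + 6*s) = s^5 + 3*s^4 - 3*s^3 - 6*s^2 - 5*s + 24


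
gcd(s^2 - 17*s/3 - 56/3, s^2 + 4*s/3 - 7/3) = s + 7/3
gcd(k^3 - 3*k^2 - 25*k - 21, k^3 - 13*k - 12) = k^2 + 4*k + 3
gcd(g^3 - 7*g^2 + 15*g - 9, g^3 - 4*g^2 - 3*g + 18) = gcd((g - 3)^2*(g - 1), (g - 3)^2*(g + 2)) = g^2 - 6*g + 9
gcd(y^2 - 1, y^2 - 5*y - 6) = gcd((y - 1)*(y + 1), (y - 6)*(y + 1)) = y + 1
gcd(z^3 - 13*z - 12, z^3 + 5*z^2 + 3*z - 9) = z + 3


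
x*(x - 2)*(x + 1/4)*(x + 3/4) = x^4 - x^3 - 29*x^2/16 - 3*x/8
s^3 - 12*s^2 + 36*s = s*(s - 6)^2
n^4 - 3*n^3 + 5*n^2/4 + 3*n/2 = n*(n - 2)*(n - 3/2)*(n + 1/2)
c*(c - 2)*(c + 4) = c^3 + 2*c^2 - 8*c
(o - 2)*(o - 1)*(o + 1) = o^3 - 2*o^2 - o + 2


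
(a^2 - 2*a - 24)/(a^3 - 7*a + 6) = (a^2 - 2*a - 24)/(a^3 - 7*a + 6)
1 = 1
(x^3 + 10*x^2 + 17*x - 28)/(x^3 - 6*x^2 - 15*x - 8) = (-x^3 - 10*x^2 - 17*x + 28)/(-x^3 + 6*x^2 + 15*x + 8)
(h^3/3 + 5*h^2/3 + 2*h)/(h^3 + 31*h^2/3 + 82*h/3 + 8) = h*(h^2 + 5*h + 6)/(3*h^3 + 31*h^2 + 82*h + 24)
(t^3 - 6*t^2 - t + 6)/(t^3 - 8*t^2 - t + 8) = (t - 6)/(t - 8)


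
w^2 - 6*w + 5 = (w - 5)*(w - 1)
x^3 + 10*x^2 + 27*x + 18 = (x + 1)*(x + 3)*(x + 6)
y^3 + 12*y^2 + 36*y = y*(y + 6)^2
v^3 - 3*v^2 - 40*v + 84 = (v - 7)*(v - 2)*(v + 6)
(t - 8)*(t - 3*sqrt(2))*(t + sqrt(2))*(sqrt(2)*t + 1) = sqrt(2)*t^4 - 8*sqrt(2)*t^3 - 3*t^3 - 8*sqrt(2)*t^2 + 24*t^2 - 6*t + 64*sqrt(2)*t + 48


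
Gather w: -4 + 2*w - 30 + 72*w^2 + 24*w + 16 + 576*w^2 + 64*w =648*w^2 + 90*w - 18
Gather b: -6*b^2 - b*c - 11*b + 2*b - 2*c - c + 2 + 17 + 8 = -6*b^2 + b*(-c - 9) - 3*c + 27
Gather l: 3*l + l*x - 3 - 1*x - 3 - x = l*(x + 3) - 2*x - 6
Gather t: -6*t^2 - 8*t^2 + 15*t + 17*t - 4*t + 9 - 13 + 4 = -14*t^2 + 28*t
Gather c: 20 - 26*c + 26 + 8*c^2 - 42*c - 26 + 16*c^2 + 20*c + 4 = 24*c^2 - 48*c + 24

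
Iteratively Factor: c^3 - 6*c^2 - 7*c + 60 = (c - 5)*(c^2 - c - 12) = (c - 5)*(c - 4)*(c + 3)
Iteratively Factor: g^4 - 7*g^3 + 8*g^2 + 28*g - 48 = (g + 2)*(g^3 - 9*g^2 + 26*g - 24) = (g - 4)*(g + 2)*(g^2 - 5*g + 6) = (g - 4)*(g - 2)*(g + 2)*(g - 3)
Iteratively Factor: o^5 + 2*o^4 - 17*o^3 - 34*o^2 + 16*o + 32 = (o - 1)*(o^4 + 3*o^3 - 14*o^2 - 48*o - 32) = (o - 1)*(o + 1)*(o^3 + 2*o^2 - 16*o - 32) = (o - 1)*(o + 1)*(o + 2)*(o^2 - 16) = (o - 1)*(o + 1)*(o + 2)*(o + 4)*(o - 4)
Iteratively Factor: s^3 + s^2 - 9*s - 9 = (s - 3)*(s^2 + 4*s + 3) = (s - 3)*(s + 3)*(s + 1)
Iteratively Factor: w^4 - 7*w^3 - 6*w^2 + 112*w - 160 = (w - 4)*(w^3 - 3*w^2 - 18*w + 40) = (w - 5)*(w - 4)*(w^2 + 2*w - 8) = (w - 5)*(w - 4)*(w - 2)*(w + 4)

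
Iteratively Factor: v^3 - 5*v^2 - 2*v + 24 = (v - 4)*(v^2 - v - 6) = (v - 4)*(v - 3)*(v + 2)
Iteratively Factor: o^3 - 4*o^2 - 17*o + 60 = (o - 3)*(o^2 - o - 20) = (o - 3)*(o + 4)*(o - 5)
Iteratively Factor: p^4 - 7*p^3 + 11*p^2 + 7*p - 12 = (p + 1)*(p^3 - 8*p^2 + 19*p - 12) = (p - 3)*(p + 1)*(p^2 - 5*p + 4) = (p - 4)*(p - 3)*(p + 1)*(p - 1)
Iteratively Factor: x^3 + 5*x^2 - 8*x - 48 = (x + 4)*(x^2 + x - 12) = (x + 4)^2*(x - 3)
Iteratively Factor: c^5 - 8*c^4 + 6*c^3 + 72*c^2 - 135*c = (c - 3)*(c^4 - 5*c^3 - 9*c^2 + 45*c) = (c - 5)*(c - 3)*(c^3 - 9*c) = (c - 5)*(c - 3)*(c + 3)*(c^2 - 3*c) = (c - 5)*(c - 3)^2*(c + 3)*(c)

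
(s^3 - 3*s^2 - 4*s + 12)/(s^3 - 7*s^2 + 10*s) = (s^2 - s - 6)/(s*(s - 5))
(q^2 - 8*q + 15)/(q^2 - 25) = (q - 3)/(q + 5)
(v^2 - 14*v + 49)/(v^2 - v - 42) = (v - 7)/(v + 6)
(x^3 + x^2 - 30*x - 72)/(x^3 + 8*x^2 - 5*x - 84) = (x^2 - 3*x - 18)/(x^2 + 4*x - 21)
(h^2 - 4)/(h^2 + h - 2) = (h - 2)/(h - 1)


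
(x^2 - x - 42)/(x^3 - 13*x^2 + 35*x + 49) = (x + 6)/(x^2 - 6*x - 7)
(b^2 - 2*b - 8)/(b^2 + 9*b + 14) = (b - 4)/(b + 7)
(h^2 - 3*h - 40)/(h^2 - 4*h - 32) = (h + 5)/(h + 4)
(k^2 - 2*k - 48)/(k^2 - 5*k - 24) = (k + 6)/(k + 3)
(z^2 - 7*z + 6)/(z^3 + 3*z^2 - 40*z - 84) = (z - 1)/(z^2 + 9*z + 14)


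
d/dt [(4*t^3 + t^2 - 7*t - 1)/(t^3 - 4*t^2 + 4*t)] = (-17*t^3 + 12*t^2 + 3*t - 2)/(t^2*(t^3 - 6*t^2 + 12*t - 8))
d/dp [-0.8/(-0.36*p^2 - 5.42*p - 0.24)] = (-0.576*p - 4.336)/(0.36*p^2 + 5.42*p + 0.24)^2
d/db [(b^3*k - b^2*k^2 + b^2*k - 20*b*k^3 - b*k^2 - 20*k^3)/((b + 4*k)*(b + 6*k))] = k*(b^2 + 12*b*k - 30*k^2 + 11*k)/(b^2 + 12*b*k + 36*k^2)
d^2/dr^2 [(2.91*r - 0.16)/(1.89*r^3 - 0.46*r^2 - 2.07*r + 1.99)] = (62.368866*r^5 - 22.038156*r^4 + 26.226762*r^3 - 127.78494*r^2 + 18.679428*r + 22.31023)/(6.751269*r^9 - 4.929498*r^8 - 20.982969*r^7 + 32.026049*r^6 + 12.600711*r^5 - 51.362772*r^4 + 24.953292*r^3 + 20.115915*r^2 - 24.592221*r + 7.880599)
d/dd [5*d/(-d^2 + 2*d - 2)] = 5*(d^2 - 2)/(d^4 - 4*d^3 + 8*d^2 - 8*d + 4)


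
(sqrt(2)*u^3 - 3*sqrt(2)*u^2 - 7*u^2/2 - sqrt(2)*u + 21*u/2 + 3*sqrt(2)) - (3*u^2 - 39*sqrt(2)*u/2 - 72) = sqrt(2)*u^3 - 13*u^2/2 - 3*sqrt(2)*u^2 + 21*u/2 + 37*sqrt(2)*u/2 + 3*sqrt(2) + 72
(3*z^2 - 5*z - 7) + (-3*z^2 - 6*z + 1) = -11*z - 6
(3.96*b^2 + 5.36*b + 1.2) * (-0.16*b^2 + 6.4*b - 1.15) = -0.6336*b^4 + 24.4864*b^3 + 29.558*b^2 + 1.516*b - 1.38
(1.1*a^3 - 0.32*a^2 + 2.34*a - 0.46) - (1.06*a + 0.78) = 1.1*a^3 - 0.32*a^2 + 1.28*a - 1.24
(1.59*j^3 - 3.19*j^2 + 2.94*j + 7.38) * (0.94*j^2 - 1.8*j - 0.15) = 1.4946*j^5 - 5.8606*j^4 + 8.2671*j^3 + 2.1237*j^2 - 13.725*j - 1.107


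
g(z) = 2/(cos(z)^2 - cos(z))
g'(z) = 2*(2*sin(z)*cos(z) - sin(z))/(cos(z)^2 - cos(z))^2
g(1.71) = 12.66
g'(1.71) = -101.35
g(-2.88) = 1.05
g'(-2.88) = 0.42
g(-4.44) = 5.86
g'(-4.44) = -25.42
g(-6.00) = -52.30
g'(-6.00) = 351.66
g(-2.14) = 2.41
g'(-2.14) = 5.09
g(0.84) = -9.01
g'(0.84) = 10.12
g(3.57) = 1.15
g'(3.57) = 0.78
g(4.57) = 12.34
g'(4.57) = 96.79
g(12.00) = -15.18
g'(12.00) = -42.51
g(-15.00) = 1.50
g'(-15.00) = 1.83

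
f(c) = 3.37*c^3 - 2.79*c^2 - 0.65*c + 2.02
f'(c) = 10.11*c^2 - 5.58*c - 0.65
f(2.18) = 22.26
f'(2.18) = 35.23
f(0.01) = 2.01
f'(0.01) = -0.70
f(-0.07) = 2.05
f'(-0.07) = -0.21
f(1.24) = 3.35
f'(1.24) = 7.98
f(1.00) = 1.95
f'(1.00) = 3.88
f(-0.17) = 2.03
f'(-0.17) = 0.59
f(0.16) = 1.86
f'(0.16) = -1.28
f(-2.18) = -44.74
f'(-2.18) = 59.56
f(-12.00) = -6215.30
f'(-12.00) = 1522.15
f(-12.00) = -6215.30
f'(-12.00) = 1522.15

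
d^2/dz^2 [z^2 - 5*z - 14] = 2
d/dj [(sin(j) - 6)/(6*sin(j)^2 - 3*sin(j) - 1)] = (-6*sin(j)^2 + 72*sin(j) - 19)*cos(j)/(6*sin(j)^2 - 3*sin(j) - 1)^2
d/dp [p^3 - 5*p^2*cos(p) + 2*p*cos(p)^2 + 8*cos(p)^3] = 5*p^2*sin(p) + 3*p^2 - 2*p*sin(2*p) - 10*p*cos(p) - 24*sin(p)*cos(p)^2 + 2*cos(p)^2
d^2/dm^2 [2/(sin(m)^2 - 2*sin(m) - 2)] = 4*(2*sin(m)^4 - 3*sin(m)^3 + 3*sin(m)^2 + 4*sin(m) - 6)/(2*sin(m) + cos(m)^2 + 1)^3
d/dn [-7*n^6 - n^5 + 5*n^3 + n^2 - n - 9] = -42*n^5 - 5*n^4 + 15*n^2 + 2*n - 1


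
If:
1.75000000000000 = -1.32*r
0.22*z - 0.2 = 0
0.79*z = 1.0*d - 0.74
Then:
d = 1.46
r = -1.33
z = 0.91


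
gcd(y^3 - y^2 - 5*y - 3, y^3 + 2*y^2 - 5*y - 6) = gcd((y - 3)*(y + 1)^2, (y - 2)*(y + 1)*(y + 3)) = y + 1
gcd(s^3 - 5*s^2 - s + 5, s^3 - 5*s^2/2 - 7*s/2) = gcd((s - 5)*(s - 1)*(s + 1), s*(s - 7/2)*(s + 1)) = s + 1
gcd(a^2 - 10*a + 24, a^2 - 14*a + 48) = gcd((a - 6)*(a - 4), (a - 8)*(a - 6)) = a - 6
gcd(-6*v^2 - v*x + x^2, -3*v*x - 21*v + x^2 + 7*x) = -3*v + x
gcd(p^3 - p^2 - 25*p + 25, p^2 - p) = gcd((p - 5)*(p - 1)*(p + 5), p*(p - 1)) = p - 1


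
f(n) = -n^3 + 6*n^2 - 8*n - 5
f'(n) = -3*n^2 + 12*n - 8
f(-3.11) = 107.99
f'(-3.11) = -74.34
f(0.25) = -6.64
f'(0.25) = -5.19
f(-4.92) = 298.69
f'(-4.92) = -139.66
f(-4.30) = 219.85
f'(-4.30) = -115.07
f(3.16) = -1.92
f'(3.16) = -0.04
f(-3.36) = 127.55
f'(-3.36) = -82.19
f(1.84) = -5.64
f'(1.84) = 3.92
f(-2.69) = 79.40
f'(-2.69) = -61.99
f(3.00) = -2.00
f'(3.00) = 1.00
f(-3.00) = 100.00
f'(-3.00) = -71.00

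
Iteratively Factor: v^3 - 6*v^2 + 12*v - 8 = (v - 2)*(v^2 - 4*v + 4) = (v - 2)^2*(v - 2)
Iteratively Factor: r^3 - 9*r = (r + 3)*(r^2 - 3*r) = r*(r + 3)*(r - 3)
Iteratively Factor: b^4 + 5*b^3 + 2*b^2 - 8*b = (b)*(b^3 + 5*b^2 + 2*b - 8) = b*(b - 1)*(b^2 + 6*b + 8) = b*(b - 1)*(b + 4)*(b + 2)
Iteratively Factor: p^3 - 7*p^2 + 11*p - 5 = (p - 1)*(p^2 - 6*p + 5) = (p - 5)*(p - 1)*(p - 1)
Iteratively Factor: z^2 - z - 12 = (z + 3)*(z - 4)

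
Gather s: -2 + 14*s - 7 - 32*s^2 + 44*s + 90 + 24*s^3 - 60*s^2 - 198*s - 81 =24*s^3 - 92*s^2 - 140*s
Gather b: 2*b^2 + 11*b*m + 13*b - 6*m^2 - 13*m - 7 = 2*b^2 + b*(11*m + 13) - 6*m^2 - 13*m - 7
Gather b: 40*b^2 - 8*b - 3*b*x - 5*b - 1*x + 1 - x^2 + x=40*b^2 + b*(-3*x - 13) - x^2 + 1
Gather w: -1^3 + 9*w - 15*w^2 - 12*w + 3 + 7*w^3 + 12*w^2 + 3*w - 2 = 7*w^3 - 3*w^2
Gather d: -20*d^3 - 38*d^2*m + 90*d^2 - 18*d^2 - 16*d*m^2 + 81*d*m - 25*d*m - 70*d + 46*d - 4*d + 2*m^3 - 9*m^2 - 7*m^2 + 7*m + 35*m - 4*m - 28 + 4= -20*d^3 + d^2*(72 - 38*m) + d*(-16*m^2 + 56*m - 28) + 2*m^3 - 16*m^2 + 38*m - 24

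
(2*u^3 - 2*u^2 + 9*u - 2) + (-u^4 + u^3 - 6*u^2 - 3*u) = -u^4 + 3*u^3 - 8*u^2 + 6*u - 2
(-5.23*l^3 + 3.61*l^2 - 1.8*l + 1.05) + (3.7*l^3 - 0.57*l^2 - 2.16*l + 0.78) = -1.53*l^3 + 3.04*l^2 - 3.96*l + 1.83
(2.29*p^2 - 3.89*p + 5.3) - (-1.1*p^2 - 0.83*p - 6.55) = 3.39*p^2 - 3.06*p + 11.85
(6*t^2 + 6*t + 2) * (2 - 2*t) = -12*t^3 + 8*t + 4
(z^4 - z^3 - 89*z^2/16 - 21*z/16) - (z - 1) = z^4 - z^3 - 89*z^2/16 - 37*z/16 + 1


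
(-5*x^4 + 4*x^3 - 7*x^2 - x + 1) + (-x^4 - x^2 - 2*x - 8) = -6*x^4 + 4*x^3 - 8*x^2 - 3*x - 7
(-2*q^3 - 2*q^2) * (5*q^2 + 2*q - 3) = -10*q^5 - 14*q^4 + 2*q^3 + 6*q^2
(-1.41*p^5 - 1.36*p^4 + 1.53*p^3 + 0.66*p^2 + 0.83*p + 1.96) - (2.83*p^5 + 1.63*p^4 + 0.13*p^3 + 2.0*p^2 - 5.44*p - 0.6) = -4.24*p^5 - 2.99*p^4 + 1.4*p^3 - 1.34*p^2 + 6.27*p + 2.56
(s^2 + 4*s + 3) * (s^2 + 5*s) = s^4 + 9*s^3 + 23*s^2 + 15*s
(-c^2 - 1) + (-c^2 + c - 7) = -2*c^2 + c - 8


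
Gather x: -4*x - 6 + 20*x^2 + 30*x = 20*x^2 + 26*x - 6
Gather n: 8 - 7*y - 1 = 7 - 7*y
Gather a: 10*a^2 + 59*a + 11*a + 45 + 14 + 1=10*a^2 + 70*a + 60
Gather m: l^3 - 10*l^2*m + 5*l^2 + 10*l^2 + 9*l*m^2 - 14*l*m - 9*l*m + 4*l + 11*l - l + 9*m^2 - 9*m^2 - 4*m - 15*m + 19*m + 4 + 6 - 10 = l^3 + 15*l^2 + 9*l*m^2 + 14*l + m*(-10*l^2 - 23*l)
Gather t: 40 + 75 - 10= 105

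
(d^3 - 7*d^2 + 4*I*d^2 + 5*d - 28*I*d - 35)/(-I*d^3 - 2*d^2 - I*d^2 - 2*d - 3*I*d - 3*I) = (I*d^3 - d^2*(4 + 7*I) + d*(28 + 5*I) - 35*I)/(d^3 + d^2*(1 - 2*I) + d*(3 - 2*I) + 3)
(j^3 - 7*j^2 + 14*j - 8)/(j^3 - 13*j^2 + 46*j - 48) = (j^2 - 5*j + 4)/(j^2 - 11*j + 24)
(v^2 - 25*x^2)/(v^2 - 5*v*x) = (v + 5*x)/v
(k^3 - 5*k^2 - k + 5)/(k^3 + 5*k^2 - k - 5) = (k - 5)/(k + 5)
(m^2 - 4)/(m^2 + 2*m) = (m - 2)/m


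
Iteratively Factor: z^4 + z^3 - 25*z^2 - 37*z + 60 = (z - 1)*(z^3 + 2*z^2 - 23*z - 60) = (z - 1)*(z + 3)*(z^2 - z - 20) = (z - 1)*(z + 3)*(z + 4)*(z - 5)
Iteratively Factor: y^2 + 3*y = (y + 3)*(y)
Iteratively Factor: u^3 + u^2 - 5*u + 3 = (u + 3)*(u^2 - 2*u + 1) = (u - 1)*(u + 3)*(u - 1)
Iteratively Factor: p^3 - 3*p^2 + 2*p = (p - 2)*(p^2 - p) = p*(p - 2)*(p - 1)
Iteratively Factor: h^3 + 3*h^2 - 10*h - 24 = (h - 3)*(h^2 + 6*h + 8) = (h - 3)*(h + 2)*(h + 4)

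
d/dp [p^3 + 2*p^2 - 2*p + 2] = 3*p^2 + 4*p - 2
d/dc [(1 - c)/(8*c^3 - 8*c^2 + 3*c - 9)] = (-8*c^3 + 8*c^2 - 3*c + (c - 1)*(24*c^2 - 16*c + 3) + 9)/(8*c^3 - 8*c^2 + 3*c - 9)^2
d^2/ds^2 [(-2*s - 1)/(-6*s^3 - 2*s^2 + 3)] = 4*(2*s^2*(2*s + 1)*(9*s + 2)^2 - (18*s^2 + 4*s + (2*s + 1)*(9*s + 1))*(6*s^3 + 2*s^2 - 3))/(6*s^3 + 2*s^2 - 3)^3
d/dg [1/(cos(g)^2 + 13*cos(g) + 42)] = (2*cos(g) + 13)*sin(g)/(cos(g)^2 + 13*cos(g) + 42)^2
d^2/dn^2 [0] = 0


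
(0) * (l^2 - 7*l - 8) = 0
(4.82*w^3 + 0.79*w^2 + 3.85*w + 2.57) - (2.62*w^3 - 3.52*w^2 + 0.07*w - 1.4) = 2.2*w^3 + 4.31*w^2 + 3.78*w + 3.97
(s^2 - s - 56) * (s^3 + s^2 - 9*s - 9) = s^5 - 66*s^3 - 56*s^2 + 513*s + 504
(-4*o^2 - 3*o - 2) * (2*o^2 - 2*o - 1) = -8*o^4 + 2*o^3 + 6*o^2 + 7*o + 2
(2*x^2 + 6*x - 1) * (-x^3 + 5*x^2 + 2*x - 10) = -2*x^5 + 4*x^4 + 35*x^3 - 13*x^2 - 62*x + 10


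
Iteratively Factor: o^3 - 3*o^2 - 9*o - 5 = (o + 1)*(o^2 - 4*o - 5) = (o - 5)*(o + 1)*(o + 1)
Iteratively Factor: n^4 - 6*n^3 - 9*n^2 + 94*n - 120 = (n - 2)*(n^3 - 4*n^2 - 17*n + 60) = (n - 3)*(n - 2)*(n^2 - n - 20) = (n - 5)*(n - 3)*(n - 2)*(n + 4)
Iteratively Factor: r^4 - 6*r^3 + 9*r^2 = (r - 3)*(r^3 - 3*r^2) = r*(r - 3)*(r^2 - 3*r) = r^2*(r - 3)*(r - 3)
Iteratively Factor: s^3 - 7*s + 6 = (s - 2)*(s^2 + 2*s - 3) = (s - 2)*(s - 1)*(s + 3)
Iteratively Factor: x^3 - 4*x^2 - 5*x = (x + 1)*(x^2 - 5*x) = x*(x + 1)*(x - 5)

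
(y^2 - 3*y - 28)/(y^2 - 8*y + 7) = (y + 4)/(y - 1)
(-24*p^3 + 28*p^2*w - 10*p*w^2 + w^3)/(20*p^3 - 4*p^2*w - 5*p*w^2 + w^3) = (-12*p^2 + 8*p*w - w^2)/(10*p^2 + 3*p*w - w^2)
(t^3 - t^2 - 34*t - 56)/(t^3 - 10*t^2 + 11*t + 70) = (t + 4)/(t - 5)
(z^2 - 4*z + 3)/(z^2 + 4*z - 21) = (z - 1)/(z + 7)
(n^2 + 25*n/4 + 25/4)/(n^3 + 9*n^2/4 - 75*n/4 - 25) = 1/(n - 4)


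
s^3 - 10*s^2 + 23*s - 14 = (s - 7)*(s - 2)*(s - 1)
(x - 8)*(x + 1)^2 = x^3 - 6*x^2 - 15*x - 8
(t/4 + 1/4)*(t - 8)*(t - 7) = t^3/4 - 7*t^2/2 + 41*t/4 + 14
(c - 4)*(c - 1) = c^2 - 5*c + 4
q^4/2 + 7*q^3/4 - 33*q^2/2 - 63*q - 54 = (q/2 + 1)*(q - 6)*(q + 3/2)*(q + 6)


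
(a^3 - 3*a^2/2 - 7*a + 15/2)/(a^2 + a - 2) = (2*a^2 - a - 15)/(2*(a + 2))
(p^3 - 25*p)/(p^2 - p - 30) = p*(p - 5)/(p - 6)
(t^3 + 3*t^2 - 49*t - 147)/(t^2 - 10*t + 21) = (t^2 + 10*t + 21)/(t - 3)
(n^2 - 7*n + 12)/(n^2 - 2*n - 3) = (n - 4)/(n + 1)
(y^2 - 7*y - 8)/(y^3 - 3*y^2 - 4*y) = (y - 8)/(y*(y - 4))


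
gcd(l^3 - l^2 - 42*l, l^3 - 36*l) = l^2 + 6*l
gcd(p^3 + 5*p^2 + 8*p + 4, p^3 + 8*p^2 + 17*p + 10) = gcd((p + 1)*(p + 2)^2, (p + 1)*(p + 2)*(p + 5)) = p^2 + 3*p + 2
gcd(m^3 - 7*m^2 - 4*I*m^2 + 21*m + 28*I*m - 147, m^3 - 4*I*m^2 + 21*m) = m^2 - 4*I*m + 21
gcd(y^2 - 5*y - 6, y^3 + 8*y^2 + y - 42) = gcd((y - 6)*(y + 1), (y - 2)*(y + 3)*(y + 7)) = 1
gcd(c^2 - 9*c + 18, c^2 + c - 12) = c - 3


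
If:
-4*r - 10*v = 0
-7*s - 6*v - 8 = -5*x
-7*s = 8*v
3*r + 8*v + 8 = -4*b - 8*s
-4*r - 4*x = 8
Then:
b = 277/406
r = -90/29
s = -288/203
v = 36/29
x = 32/29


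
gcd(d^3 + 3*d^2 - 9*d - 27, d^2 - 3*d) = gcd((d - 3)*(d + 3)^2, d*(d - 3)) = d - 3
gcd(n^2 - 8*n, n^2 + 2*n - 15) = 1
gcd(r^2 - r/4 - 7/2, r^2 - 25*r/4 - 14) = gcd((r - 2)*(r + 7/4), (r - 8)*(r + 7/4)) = r + 7/4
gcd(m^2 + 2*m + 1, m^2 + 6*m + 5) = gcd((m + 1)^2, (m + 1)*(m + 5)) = m + 1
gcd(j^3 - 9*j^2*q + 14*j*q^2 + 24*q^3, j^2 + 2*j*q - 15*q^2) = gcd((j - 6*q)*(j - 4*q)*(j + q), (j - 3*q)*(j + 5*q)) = 1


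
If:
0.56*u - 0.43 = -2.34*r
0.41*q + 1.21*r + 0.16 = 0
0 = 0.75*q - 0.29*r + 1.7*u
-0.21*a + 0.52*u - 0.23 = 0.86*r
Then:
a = -0.72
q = -0.70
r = 0.11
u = 0.33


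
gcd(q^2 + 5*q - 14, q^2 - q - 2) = q - 2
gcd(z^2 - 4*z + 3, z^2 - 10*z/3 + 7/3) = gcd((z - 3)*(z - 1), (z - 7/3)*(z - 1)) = z - 1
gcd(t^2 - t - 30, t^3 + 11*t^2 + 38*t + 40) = t + 5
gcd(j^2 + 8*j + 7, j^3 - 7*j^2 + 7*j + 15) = j + 1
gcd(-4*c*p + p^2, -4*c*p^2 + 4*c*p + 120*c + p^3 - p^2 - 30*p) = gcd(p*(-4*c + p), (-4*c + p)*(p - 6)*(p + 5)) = -4*c + p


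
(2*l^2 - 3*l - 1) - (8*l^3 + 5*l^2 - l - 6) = -8*l^3 - 3*l^2 - 2*l + 5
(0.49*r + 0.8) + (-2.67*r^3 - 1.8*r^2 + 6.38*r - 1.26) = -2.67*r^3 - 1.8*r^2 + 6.87*r - 0.46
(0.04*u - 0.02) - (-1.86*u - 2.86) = 1.9*u + 2.84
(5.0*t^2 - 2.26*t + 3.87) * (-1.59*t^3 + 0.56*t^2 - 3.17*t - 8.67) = -7.95*t^5 + 6.3934*t^4 - 23.2689*t^3 - 34.0186*t^2 + 7.3263*t - 33.5529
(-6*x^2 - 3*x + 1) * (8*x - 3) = -48*x^3 - 6*x^2 + 17*x - 3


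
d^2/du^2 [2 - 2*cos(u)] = 2*cos(u)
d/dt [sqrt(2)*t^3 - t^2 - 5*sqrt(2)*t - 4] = 3*sqrt(2)*t^2 - 2*t - 5*sqrt(2)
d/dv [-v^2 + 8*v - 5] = 8 - 2*v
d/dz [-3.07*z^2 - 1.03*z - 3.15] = -6.14*z - 1.03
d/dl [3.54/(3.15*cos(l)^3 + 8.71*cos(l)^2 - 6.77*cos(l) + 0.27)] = (33.453*cos(l)^2 + 61.6668*cos(l) - 23.9658)*sin(l)/(3.15*cos(l)^3 + 8.71*cos(l)^2 - 6.77*cos(l) + 0.27)^2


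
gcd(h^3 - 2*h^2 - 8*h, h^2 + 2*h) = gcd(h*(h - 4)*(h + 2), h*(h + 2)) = h^2 + 2*h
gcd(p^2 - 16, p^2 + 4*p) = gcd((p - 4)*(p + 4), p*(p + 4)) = p + 4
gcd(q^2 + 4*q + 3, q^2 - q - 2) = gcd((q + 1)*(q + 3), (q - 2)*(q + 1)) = q + 1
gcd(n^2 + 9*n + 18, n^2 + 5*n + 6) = n + 3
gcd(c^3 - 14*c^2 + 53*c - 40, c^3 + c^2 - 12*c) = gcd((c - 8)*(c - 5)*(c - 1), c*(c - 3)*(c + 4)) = 1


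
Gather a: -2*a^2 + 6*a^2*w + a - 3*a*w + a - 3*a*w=a^2*(6*w - 2) + a*(2 - 6*w)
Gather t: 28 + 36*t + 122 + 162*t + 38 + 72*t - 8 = 270*t + 180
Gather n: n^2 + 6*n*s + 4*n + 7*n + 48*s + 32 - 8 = n^2 + n*(6*s + 11) + 48*s + 24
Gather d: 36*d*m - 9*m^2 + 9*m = 36*d*m - 9*m^2 + 9*m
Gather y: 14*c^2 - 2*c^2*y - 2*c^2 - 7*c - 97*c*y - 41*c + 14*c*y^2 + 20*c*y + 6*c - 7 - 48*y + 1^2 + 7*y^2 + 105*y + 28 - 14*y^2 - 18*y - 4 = 12*c^2 - 42*c + y^2*(14*c - 7) + y*(-2*c^2 - 77*c + 39) + 18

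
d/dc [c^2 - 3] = 2*c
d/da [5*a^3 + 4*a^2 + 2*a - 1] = 15*a^2 + 8*a + 2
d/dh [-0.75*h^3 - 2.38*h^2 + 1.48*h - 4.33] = -2.25*h^2 - 4.76*h + 1.48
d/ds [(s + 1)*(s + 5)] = 2*s + 6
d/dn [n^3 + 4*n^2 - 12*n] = 3*n^2 + 8*n - 12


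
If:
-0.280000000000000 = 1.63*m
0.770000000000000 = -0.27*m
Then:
No Solution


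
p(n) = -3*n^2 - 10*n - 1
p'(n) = -6*n - 10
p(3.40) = -69.68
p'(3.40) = -30.40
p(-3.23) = 0.00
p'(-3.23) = 9.38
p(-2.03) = 6.94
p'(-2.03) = 2.18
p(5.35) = -140.37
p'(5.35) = -42.10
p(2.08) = -34.78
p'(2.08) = -22.48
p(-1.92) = 7.14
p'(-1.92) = 1.52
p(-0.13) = 0.25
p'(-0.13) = -9.22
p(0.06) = -1.61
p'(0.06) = -10.36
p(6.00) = -169.00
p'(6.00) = -46.00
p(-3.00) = 2.00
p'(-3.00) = 8.00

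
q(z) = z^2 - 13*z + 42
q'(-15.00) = -43.00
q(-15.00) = 462.00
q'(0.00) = -13.00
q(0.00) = 42.00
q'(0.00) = -13.00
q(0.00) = 42.00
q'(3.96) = -5.08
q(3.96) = 6.20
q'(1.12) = -10.76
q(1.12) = 28.69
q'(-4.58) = -22.16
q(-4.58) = 122.52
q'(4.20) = -4.60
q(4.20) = 5.04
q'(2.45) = -8.10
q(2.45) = 16.15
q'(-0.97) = -14.94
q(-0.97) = 55.55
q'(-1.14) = -15.28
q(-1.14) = 58.12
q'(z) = 2*z - 13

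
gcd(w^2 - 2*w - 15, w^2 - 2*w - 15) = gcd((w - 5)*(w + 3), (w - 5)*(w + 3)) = w^2 - 2*w - 15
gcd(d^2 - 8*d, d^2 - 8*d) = d^2 - 8*d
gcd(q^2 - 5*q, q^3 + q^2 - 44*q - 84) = 1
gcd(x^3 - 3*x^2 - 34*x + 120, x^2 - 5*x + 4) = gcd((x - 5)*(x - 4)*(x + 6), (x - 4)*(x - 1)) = x - 4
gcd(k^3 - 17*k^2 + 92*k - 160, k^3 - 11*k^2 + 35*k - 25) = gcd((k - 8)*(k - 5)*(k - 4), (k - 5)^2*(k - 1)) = k - 5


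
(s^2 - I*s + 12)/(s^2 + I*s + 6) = (s - 4*I)/(s - 2*I)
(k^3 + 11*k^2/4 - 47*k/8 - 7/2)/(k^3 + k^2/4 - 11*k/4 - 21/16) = 2*(k + 4)/(2*k + 3)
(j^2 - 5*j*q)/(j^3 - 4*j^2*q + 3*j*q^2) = (j - 5*q)/(j^2 - 4*j*q + 3*q^2)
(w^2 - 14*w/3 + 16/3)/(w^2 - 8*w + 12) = (w - 8/3)/(w - 6)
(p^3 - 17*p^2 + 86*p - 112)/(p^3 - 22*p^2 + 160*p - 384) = (p^2 - 9*p + 14)/(p^2 - 14*p + 48)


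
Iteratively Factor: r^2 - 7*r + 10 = (r - 5)*(r - 2)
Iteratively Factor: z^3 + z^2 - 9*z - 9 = (z - 3)*(z^2 + 4*z + 3) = (z - 3)*(z + 1)*(z + 3)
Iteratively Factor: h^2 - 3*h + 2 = (h - 1)*(h - 2)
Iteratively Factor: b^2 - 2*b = (b - 2)*(b)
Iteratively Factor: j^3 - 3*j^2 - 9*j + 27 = (j + 3)*(j^2 - 6*j + 9) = (j - 3)*(j + 3)*(j - 3)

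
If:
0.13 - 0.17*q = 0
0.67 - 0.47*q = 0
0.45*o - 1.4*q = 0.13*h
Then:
No Solution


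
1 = 1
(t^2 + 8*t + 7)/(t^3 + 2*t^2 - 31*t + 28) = (t + 1)/(t^2 - 5*t + 4)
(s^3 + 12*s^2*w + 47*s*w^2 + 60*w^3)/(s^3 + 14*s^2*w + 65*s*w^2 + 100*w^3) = (s + 3*w)/(s + 5*w)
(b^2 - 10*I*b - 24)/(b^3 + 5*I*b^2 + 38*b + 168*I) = (b - 4*I)/(b^2 + 11*I*b - 28)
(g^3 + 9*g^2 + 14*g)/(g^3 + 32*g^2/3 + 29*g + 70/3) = 3*g/(3*g + 5)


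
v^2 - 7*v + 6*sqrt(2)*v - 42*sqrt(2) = (v - 7)*(v + 6*sqrt(2))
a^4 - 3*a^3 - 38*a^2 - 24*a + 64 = (a - 8)*(a - 1)*(a + 2)*(a + 4)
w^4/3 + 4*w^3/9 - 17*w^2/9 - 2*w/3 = w*(w/3 + 1)*(w - 2)*(w + 1/3)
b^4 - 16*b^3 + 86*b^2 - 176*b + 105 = (b - 7)*(b - 5)*(b - 3)*(b - 1)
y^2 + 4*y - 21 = (y - 3)*(y + 7)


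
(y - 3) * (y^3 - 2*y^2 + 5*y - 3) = y^4 - 5*y^3 + 11*y^2 - 18*y + 9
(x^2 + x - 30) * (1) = x^2 + x - 30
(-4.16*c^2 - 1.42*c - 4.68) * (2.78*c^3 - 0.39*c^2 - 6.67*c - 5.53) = -11.5648*c^5 - 2.3252*c^4 + 15.2906*c^3 + 34.3014*c^2 + 39.0682*c + 25.8804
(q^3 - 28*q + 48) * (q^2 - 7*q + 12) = q^5 - 7*q^4 - 16*q^3 + 244*q^2 - 672*q + 576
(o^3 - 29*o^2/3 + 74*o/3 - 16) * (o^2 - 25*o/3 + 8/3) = o^5 - 18*o^4 + 971*o^3/9 - 742*o^2/3 + 1792*o/9 - 128/3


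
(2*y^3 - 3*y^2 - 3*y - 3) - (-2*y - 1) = 2*y^3 - 3*y^2 - y - 2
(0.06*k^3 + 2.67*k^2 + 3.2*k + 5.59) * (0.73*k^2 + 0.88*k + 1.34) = 0.0438*k^5 + 2.0019*k^4 + 4.766*k^3 + 10.4745*k^2 + 9.2072*k + 7.4906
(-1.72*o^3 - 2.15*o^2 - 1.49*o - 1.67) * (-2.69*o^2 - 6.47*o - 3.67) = 4.6268*o^5 + 16.9119*o^4 + 24.231*o^3 + 22.0231*o^2 + 16.2732*o + 6.1289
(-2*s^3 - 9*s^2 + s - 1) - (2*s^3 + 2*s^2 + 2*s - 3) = -4*s^3 - 11*s^2 - s + 2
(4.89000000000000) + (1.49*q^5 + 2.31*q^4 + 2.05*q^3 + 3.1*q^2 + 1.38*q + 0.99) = 1.49*q^5 + 2.31*q^4 + 2.05*q^3 + 3.1*q^2 + 1.38*q + 5.88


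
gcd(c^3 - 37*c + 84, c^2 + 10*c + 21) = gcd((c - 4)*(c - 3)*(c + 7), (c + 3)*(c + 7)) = c + 7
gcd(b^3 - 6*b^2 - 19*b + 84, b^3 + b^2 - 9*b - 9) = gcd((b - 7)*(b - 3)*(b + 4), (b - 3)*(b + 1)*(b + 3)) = b - 3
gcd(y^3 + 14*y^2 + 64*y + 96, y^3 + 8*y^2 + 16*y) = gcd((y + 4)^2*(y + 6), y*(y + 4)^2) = y^2 + 8*y + 16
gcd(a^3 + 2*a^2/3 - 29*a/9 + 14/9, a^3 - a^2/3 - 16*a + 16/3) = 1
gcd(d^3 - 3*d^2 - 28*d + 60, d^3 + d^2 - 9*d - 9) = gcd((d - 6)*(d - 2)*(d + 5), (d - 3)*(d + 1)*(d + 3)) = 1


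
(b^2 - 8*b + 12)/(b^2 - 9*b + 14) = (b - 6)/(b - 7)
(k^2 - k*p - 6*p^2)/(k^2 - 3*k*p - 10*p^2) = (-k + 3*p)/(-k + 5*p)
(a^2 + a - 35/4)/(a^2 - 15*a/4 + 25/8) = 2*(2*a + 7)/(4*a - 5)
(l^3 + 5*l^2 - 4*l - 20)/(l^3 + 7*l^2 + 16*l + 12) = (l^2 + 3*l - 10)/(l^2 + 5*l + 6)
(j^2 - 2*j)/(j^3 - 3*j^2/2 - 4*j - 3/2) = 2*j*(2 - j)/(-2*j^3 + 3*j^2 + 8*j + 3)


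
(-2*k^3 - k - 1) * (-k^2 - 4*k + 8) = 2*k^5 + 8*k^4 - 15*k^3 + 5*k^2 - 4*k - 8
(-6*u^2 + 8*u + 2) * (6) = -36*u^2 + 48*u + 12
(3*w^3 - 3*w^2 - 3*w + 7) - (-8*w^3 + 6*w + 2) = 11*w^3 - 3*w^2 - 9*w + 5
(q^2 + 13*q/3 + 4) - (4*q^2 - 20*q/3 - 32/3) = -3*q^2 + 11*q + 44/3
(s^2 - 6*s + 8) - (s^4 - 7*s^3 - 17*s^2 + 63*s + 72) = -s^4 + 7*s^3 + 18*s^2 - 69*s - 64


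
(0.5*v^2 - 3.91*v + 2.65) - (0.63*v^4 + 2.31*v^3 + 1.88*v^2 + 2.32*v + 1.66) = -0.63*v^4 - 2.31*v^3 - 1.38*v^2 - 6.23*v + 0.99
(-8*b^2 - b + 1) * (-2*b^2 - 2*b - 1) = 16*b^4 + 18*b^3 + 8*b^2 - b - 1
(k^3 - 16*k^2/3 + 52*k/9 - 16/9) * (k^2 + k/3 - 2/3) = k^5 - 5*k^4 + 10*k^3/3 + 100*k^2/27 - 40*k/9 + 32/27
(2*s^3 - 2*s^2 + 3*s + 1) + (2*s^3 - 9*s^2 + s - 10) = 4*s^3 - 11*s^2 + 4*s - 9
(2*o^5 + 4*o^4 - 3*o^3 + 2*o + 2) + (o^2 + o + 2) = 2*o^5 + 4*o^4 - 3*o^3 + o^2 + 3*o + 4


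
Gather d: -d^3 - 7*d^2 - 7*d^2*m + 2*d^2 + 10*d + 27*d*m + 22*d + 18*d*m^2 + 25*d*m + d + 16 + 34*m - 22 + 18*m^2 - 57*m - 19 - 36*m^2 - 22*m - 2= -d^3 + d^2*(-7*m - 5) + d*(18*m^2 + 52*m + 33) - 18*m^2 - 45*m - 27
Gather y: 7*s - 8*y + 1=7*s - 8*y + 1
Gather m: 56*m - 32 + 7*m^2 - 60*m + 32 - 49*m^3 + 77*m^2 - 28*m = -49*m^3 + 84*m^2 - 32*m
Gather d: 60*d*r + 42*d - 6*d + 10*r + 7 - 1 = d*(60*r + 36) + 10*r + 6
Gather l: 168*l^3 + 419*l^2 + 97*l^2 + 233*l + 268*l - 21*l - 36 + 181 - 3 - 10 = 168*l^3 + 516*l^2 + 480*l + 132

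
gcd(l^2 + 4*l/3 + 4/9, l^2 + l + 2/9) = l + 2/3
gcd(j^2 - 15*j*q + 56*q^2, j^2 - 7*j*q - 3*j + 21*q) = -j + 7*q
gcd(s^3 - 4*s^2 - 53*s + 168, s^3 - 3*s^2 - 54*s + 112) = s^2 - s - 56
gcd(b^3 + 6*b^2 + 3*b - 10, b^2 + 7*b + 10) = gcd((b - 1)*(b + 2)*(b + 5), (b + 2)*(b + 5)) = b^2 + 7*b + 10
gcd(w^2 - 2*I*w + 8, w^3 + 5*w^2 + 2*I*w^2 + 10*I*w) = w + 2*I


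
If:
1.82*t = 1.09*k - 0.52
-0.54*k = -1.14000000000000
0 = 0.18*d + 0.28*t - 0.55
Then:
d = 1.53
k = 2.11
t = 0.98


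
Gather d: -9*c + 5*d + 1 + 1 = -9*c + 5*d + 2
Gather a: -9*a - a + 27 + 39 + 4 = 70 - 10*a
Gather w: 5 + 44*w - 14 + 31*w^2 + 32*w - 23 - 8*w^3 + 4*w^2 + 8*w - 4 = -8*w^3 + 35*w^2 + 84*w - 36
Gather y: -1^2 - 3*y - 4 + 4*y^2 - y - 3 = 4*y^2 - 4*y - 8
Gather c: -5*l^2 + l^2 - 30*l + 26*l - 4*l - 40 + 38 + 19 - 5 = -4*l^2 - 8*l + 12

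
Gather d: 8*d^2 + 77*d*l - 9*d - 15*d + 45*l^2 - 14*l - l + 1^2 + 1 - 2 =8*d^2 + d*(77*l - 24) + 45*l^2 - 15*l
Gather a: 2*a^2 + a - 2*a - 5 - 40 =2*a^2 - a - 45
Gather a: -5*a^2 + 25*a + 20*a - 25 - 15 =-5*a^2 + 45*a - 40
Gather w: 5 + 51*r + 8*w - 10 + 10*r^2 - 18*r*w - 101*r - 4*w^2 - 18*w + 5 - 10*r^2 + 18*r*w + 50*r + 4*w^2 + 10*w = 0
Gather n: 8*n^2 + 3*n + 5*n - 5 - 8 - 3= 8*n^2 + 8*n - 16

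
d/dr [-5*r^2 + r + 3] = 1 - 10*r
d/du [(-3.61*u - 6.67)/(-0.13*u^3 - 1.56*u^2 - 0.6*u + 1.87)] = (0.4693*u^3 + 5.6316*u^2 + 2.166*u - (3.61*u + 6.67)*(0.39*u^2 + 3.12*u + 0.6) - 6.7507)/(0.13*u^3 + 1.56*u^2 + 0.6*u - 1.87)^2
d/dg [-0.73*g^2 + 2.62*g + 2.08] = 2.62 - 1.46*g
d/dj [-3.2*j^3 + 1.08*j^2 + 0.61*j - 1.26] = -9.6*j^2 + 2.16*j + 0.61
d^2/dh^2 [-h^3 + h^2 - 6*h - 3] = 2 - 6*h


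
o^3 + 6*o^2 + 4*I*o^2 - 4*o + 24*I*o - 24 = (o + 6)*(o + 2*I)^2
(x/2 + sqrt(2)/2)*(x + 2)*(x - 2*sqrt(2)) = x^3/2 - sqrt(2)*x^2/2 + x^2 - 2*x - sqrt(2)*x - 4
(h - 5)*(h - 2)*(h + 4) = h^3 - 3*h^2 - 18*h + 40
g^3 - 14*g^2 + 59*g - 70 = (g - 7)*(g - 5)*(g - 2)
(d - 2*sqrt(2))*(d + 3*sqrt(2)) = d^2 + sqrt(2)*d - 12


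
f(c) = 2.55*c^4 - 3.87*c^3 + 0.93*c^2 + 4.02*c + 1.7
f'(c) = 10.2*c^3 - 11.61*c^2 + 1.86*c + 4.02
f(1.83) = 17.05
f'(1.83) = 31.05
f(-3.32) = 450.03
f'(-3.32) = -503.39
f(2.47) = 53.90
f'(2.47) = 91.49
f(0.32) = 2.98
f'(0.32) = 3.76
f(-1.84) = 50.79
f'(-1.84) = -102.25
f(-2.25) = 106.80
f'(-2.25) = -175.12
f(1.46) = 9.09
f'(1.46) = 13.73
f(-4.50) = 1400.76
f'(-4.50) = -1168.93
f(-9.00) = 19592.63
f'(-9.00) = -8388.93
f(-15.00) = 142305.65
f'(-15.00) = -37061.13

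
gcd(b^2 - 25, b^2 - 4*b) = 1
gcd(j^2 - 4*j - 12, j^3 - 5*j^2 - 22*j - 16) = j + 2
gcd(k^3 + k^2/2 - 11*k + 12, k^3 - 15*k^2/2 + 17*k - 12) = k^2 - 7*k/2 + 3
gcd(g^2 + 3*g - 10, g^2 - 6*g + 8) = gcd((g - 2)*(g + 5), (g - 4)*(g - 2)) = g - 2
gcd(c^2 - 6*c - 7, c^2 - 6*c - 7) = c^2 - 6*c - 7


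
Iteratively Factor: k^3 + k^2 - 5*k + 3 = (k + 3)*(k^2 - 2*k + 1) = (k - 1)*(k + 3)*(k - 1)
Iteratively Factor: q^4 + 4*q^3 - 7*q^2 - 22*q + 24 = (q + 3)*(q^3 + q^2 - 10*q + 8) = (q - 1)*(q + 3)*(q^2 + 2*q - 8) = (q - 1)*(q + 3)*(q + 4)*(q - 2)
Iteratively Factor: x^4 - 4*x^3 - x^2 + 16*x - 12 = (x - 1)*(x^3 - 3*x^2 - 4*x + 12) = (x - 3)*(x - 1)*(x^2 - 4) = (x - 3)*(x - 1)*(x + 2)*(x - 2)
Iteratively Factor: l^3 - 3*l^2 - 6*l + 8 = (l + 2)*(l^2 - 5*l + 4) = (l - 4)*(l + 2)*(l - 1)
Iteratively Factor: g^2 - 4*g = (g)*(g - 4)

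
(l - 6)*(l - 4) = l^2 - 10*l + 24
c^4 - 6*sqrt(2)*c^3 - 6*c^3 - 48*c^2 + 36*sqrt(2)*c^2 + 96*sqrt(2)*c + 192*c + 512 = (c - 8)*(c + 2)*(c - 8*sqrt(2))*(c + 2*sqrt(2))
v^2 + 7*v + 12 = (v + 3)*(v + 4)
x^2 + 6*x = x*(x + 6)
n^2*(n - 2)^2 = n^4 - 4*n^3 + 4*n^2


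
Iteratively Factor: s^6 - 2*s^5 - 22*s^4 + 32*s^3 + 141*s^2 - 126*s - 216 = (s - 3)*(s^5 + s^4 - 19*s^3 - 25*s^2 + 66*s + 72) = (s - 3)*(s - 2)*(s^4 + 3*s^3 - 13*s^2 - 51*s - 36) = (s - 3)*(s - 2)*(s + 3)*(s^3 - 13*s - 12) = (s - 3)*(s - 2)*(s + 1)*(s + 3)*(s^2 - s - 12) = (s - 4)*(s - 3)*(s - 2)*(s + 1)*(s + 3)*(s + 3)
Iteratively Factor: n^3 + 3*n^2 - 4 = (n + 2)*(n^2 + n - 2) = (n - 1)*(n + 2)*(n + 2)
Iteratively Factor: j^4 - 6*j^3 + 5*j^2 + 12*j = (j + 1)*(j^3 - 7*j^2 + 12*j) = j*(j + 1)*(j^2 - 7*j + 12) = j*(j - 3)*(j + 1)*(j - 4)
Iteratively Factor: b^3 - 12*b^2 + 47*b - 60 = (b - 3)*(b^2 - 9*b + 20) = (b - 5)*(b - 3)*(b - 4)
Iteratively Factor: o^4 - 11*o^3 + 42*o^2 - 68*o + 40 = (o - 2)*(o^3 - 9*o^2 + 24*o - 20) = (o - 2)^2*(o^2 - 7*o + 10) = (o - 2)^3*(o - 5)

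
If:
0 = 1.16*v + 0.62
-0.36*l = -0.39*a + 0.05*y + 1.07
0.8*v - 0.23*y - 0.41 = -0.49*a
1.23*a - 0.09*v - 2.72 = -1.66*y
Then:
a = 1.83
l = -1.03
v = -0.53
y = 0.25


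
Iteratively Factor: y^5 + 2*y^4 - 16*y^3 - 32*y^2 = (y + 2)*(y^4 - 16*y^2) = (y - 4)*(y + 2)*(y^3 + 4*y^2) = (y - 4)*(y + 2)*(y + 4)*(y^2) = y*(y - 4)*(y + 2)*(y + 4)*(y)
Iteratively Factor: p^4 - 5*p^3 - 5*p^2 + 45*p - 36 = (p - 4)*(p^3 - p^2 - 9*p + 9) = (p - 4)*(p - 3)*(p^2 + 2*p - 3) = (p - 4)*(p - 3)*(p + 3)*(p - 1)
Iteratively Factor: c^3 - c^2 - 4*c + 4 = (c - 2)*(c^2 + c - 2) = (c - 2)*(c + 2)*(c - 1)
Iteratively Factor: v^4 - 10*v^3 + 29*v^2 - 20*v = (v - 4)*(v^3 - 6*v^2 + 5*v) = v*(v - 4)*(v^2 - 6*v + 5) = v*(v - 4)*(v - 1)*(v - 5)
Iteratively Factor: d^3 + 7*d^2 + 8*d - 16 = (d + 4)*(d^2 + 3*d - 4) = (d + 4)^2*(d - 1)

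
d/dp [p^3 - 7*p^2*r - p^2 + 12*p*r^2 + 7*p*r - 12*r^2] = 3*p^2 - 14*p*r - 2*p + 12*r^2 + 7*r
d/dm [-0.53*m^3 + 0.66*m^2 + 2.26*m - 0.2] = -1.59*m^2 + 1.32*m + 2.26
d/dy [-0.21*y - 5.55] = -0.210000000000000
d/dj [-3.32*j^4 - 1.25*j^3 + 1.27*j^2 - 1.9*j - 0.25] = -13.28*j^3 - 3.75*j^2 + 2.54*j - 1.9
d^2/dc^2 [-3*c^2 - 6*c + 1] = -6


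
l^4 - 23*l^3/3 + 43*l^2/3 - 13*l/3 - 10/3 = (l - 5)*(l - 2)*(l - 1)*(l + 1/3)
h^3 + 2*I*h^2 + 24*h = h*(h - 4*I)*(h + 6*I)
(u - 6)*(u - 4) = u^2 - 10*u + 24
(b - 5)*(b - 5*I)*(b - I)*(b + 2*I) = b^4 - 5*b^3 - 4*I*b^3 + 7*b^2 + 20*I*b^2 - 35*b - 10*I*b + 50*I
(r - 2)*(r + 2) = r^2 - 4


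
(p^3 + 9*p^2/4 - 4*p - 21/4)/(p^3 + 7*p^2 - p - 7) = (4*p^2 + 5*p - 21)/(4*(p^2 + 6*p - 7))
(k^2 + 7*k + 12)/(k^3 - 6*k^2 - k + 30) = (k^2 + 7*k + 12)/(k^3 - 6*k^2 - k + 30)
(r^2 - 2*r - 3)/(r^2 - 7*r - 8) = (r - 3)/(r - 8)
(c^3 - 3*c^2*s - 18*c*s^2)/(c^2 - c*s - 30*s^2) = c*(c + 3*s)/(c + 5*s)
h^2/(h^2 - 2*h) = h/(h - 2)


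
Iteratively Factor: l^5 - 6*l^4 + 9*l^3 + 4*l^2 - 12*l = (l + 1)*(l^4 - 7*l^3 + 16*l^2 - 12*l) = l*(l + 1)*(l^3 - 7*l^2 + 16*l - 12) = l*(l - 2)*(l + 1)*(l^2 - 5*l + 6) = l*(l - 2)^2*(l + 1)*(l - 3)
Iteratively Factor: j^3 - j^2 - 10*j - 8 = (j + 2)*(j^2 - 3*j - 4) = (j + 1)*(j + 2)*(j - 4)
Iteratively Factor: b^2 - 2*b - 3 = (b + 1)*(b - 3)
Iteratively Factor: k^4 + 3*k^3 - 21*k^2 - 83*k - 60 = (k - 5)*(k^3 + 8*k^2 + 19*k + 12) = (k - 5)*(k + 4)*(k^2 + 4*k + 3) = (k - 5)*(k + 1)*(k + 4)*(k + 3)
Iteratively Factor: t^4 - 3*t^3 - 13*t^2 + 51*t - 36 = (t - 1)*(t^3 - 2*t^2 - 15*t + 36) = (t - 3)*(t - 1)*(t^2 + t - 12) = (t - 3)*(t - 1)*(t + 4)*(t - 3)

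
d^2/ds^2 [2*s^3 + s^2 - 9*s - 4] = 12*s + 2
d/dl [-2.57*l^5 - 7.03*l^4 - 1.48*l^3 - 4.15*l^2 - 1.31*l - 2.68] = -12.85*l^4 - 28.12*l^3 - 4.44*l^2 - 8.3*l - 1.31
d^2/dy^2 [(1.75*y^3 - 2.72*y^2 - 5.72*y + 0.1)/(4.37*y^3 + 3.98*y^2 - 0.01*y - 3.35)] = (-164.761236*y^6 - 654.946758*y^5 - 267.281436*y^4 - 664.908766*y^3 - 1212.62007*y^2 - 330.99249*y - 58.00054)/(83.453453*y^9 + 228.016986*y^8 + 207.094737*y^7 - 129.922609*y^6 - 350.065161*y^5 - 158.316456*y^4 + 147.926954*y^3 + 133.995645*y^2 - 0.336675*y - 37.595375)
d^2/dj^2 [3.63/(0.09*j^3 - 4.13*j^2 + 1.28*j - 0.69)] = ((29.9838 - 1.9602*j)*(0.09*j^3 - 4.13*j^2 + 1.28*j - 0.69) + 3.63*(0.27*j^2 - 8.26*j + 1.28)*(0.54*j^2 - 16.52*j + 2.56))/(0.09*j^3 - 4.13*j^2 + 1.28*j - 0.69)^3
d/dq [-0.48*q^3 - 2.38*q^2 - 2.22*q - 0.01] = -1.44*q^2 - 4.76*q - 2.22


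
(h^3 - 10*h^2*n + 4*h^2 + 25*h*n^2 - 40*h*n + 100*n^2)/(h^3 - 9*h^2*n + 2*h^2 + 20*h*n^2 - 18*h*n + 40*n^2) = (h^2 - 5*h*n + 4*h - 20*n)/(h^2 - 4*h*n + 2*h - 8*n)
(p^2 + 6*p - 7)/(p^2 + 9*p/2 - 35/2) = 2*(p - 1)/(2*p - 5)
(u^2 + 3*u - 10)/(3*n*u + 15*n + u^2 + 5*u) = (u - 2)/(3*n + u)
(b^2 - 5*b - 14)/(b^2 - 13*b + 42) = (b + 2)/(b - 6)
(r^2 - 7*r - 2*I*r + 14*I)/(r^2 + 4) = (r - 7)/(r + 2*I)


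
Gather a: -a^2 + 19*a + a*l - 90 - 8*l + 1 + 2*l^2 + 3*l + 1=-a^2 + a*(l + 19) + 2*l^2 - 5*l - 88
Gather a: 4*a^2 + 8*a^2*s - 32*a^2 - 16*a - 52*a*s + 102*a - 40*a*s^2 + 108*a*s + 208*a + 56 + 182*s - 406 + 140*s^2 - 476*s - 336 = a^2*(8*s - 28) + a*(-40*s^2 + 56*s + 294) + 140*s^2 - 294*s - 686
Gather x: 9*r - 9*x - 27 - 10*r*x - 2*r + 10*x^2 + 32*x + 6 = 7*r + 10*x^2 + x*(23 - 10*r) - 21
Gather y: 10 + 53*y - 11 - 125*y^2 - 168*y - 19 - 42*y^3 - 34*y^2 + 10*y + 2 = -42*y^3 - 159*y^2 - 105*y - 18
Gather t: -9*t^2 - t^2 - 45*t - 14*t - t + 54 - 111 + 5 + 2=-10*t^2 - 60*t - 50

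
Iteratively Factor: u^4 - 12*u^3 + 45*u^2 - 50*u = (u)*(u^3 - 12*u^2 + 45*u - 50) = u*(u - 2)*(u^2 - 10*u + 25) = u*(u - 5)*(u - 2)*(u - 5)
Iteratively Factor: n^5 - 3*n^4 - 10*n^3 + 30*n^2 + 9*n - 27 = (n - 3)*(n^4 - 10*n^2 + 9) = (n - 3)*(n + 1)*(n^3 - n^2 - 9*n + 9) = (n - 3)*(n - 1)*(n + 1)*(n^2 - 9) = (n - 3)^2*(n - 1)*(n + 1)*(n + 3)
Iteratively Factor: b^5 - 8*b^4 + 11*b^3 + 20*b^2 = (b - 5)*(b^4 - 3*b^3 - 4*b^2) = b*(b - 5)*(b^3 - 3*b^2 - 4*b) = b^2*(b - 5)*(b^2 - 3*b - 4) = b^2*(b - 5)*(b - 4)*(b + 1)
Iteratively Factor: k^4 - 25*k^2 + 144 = (k + 3)*(k^3 - 3*k^2 - 16*k + 48) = (k - 3)*(k + 3)*(k^2 - 16) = (k - 3)*(k + 3)*(k + 4)*(k - 4)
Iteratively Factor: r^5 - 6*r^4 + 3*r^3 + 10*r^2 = (r - 5)*(r^4 - r^3 - 2*r^2) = r*(r - 5)*(r^3 - r^2 - 2*r) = r*(r - 5)*(r - 2)*(r^2 + r) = r^2*(r - 5)*(r - 2)*(r + 1)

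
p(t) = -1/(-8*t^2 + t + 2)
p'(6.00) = 0.00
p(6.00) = 0.00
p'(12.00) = 0.00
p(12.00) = 0.00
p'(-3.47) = 0.01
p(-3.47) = 0.01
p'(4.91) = -0.00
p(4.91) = 0.01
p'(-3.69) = 0.00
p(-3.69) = 0.01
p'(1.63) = -0.08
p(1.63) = 0.06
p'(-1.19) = 0.18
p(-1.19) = 0.10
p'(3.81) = -0.00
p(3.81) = 0.01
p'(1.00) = -0.60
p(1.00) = 0.20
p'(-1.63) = 0.06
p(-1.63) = 0.05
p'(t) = -(16*t - 1)/(-8*t^2 + t + 2)^2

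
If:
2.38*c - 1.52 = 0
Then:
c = 0.64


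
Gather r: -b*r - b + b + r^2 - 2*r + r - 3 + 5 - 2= r^2 + r*(-b - 1)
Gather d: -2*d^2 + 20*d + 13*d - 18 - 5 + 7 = -2*d^2 + 33*d - 16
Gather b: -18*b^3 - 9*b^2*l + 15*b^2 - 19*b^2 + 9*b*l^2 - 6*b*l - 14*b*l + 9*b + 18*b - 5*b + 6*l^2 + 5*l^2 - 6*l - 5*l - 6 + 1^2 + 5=-18*b^3 + b^2*(-9*l - 4) + b*(9*l^2 - 20*l + 22) + 11*l^2 - 11*l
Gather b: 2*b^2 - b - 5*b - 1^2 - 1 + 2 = 2*b^2 - 6*b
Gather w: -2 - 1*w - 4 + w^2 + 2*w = w^2 + w - 6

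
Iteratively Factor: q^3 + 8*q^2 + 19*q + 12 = (q + 4)*(q^2 + 4*q + 3) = (q + 3)*(q + 4)*(q + 1)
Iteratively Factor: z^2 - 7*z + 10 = (z - 5)*(z - 2)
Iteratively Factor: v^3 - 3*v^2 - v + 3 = (v + 1)*(v^2 - 4*v + 3) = (v - 3)*(v + 1)*(v - 1)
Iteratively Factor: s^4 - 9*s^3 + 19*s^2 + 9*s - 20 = (s - 4)*(s^3 - 5*s^2 - s + 5) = (s - 4)*(s + 1)*(s^2 - 6*s + 5) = (s - 5)*(s - 4)*(s + 1)*(s - 1)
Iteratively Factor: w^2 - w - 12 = (w - 4)*(w + 3)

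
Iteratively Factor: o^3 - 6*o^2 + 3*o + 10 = (o - 2)*(o^2 - 4*o - 5) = (o - 5)*(o - 2)*(o + 1)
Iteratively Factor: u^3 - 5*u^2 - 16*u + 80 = (u - 4)*(u^2 - u - 20) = (u - 5)*(u - 4)*(u + 4)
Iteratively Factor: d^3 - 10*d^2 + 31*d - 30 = (d - 5)*(d^2 - 5*d + 6) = (d - 5)*(d - 2)*(d - 3)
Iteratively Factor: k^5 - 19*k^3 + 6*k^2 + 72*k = (k)*(k^4 - 19*k^2 + 6*k + 72) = k*(k - 3)*(k^3 + 3*k^2 - 10*k - 24) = k*(k - 3)*(k + 4)*(k^2 - k - 6) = k*(k - 3)^2*(k + 4)*(k + 2)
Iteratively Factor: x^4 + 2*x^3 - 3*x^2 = (x - 1)*(x^3 + 3*x^2) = (x - 1)*(x + 3)*(x^2) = x*(x - 1)*(x + 3)*(x)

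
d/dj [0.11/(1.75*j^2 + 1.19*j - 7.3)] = (-0.385*j - 0.1309)/(1.75*j^2 + 1.19*j - 7.3)^2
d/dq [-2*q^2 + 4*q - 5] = 4 - 4*q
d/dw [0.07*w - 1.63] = 0.0700000000000000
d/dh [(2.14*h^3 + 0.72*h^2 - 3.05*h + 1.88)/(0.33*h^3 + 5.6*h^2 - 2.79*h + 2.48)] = (11.7464*h^4 - 9.9282*h^3 + 29.1316*h^2 - 17.4848*h - 2.3188)/(0.1089*h^6 + 3.696*h^5 + 29.5186*h^4 - 29.6112*h^3 + 35.5601*h^2 - 13.8384*h + 6.1504)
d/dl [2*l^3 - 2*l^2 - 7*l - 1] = 6*l^2 - 4*l - 7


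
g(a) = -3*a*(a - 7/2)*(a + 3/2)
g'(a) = -3*a*(a - 7/2) - 3*a*(a + 3/2) - 3*(a - 7/2)*(a + 3/2) = -9*a^2 + 12*a + 63/4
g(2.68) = 27.56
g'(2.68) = -16.73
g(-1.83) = 9.66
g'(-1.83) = -36.35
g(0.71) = 13.13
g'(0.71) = 19.73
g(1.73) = 29.67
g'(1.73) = 9.57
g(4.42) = -72.22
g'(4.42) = -107.04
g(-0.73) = -7.13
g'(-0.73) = 2.19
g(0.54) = 9.78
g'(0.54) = 19.61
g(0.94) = 17.61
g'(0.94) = 19.08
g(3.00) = 20.25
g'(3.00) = -29.25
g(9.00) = -1559.25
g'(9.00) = -605.25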